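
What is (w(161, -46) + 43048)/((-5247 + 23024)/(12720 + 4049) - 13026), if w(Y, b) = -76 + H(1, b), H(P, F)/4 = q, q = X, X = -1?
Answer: -720530392/218415217 ≈ -3.2989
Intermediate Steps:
q = -1
H(P, F) = -4 (H(P, F) = 4*(-1) = -4)
w(Y, b) = -80 (w(Y, b) = -76 - 4 = -80)
(w(161, -46) + 43048)/((-5247 + 23024)/(12720 + 4049) - 13026) = (-80 + 43048)/((-5247 + 23024)/(12720 + 4049) - 13026) = 42968/(17777/16769 - 13026) = 42968/(-218415217/16769) = 42968*(-16769/218415217) = -720530392/218415217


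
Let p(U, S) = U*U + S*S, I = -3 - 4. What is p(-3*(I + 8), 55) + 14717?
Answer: 17751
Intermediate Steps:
I = -7
p(U, S) = S² + U² (p(U, S) = U² + S² = S² + U²)
p(-3*(I + 8), 55) + 14717 = (55² + (-3*(-7 + 8))²) + 14717 = (3025 + (-3*1)²) + 14717 = (3025 + (-3)²) + 14717 = (3025 + 9) + 14717 = 3034 + 14717 = 17751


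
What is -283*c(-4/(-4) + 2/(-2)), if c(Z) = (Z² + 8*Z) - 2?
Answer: 566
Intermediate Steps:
c(Z) = -2 + Z² + 8*Z
-283*c(-4/(-4) + 2/(-2)) = -283*(-2 + (-4/(-4) + 2/(-2))² + 8*(-4/(-4) + 2/(-2))) = -283*(-2 + (-4*(-¼) + 2*(-½))² + 8*(-4*(-¼) + 2*(-½))) = -283*(-2 + (1 - 1)² + 8*(1 - 1)) = -283*(-2 + 0² + 8*0) = -283*(-2 + 0 + 0) = -283*(-2) = 566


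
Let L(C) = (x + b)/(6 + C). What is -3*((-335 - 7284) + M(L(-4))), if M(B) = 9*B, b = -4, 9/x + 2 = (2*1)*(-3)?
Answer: 366819/16 ≈ 22926.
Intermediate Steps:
x = -9/8 (x = 9/(-2 + (2*1)*(-3)) = 9/(-2 + 2*(-3)) = 9/(-2 - 6) = 9/(-8) = 9*(-1/8) = -9/8 ≈ -1.1250)
L(C) = -41/(8*(6 + C)) (L(C) = (-9/8 - 4)/(6 + C) = -41/(8*(6 + C)))
-3*((-335 - 7284) + M(L(-4))) = -3*((-335 - 7284) + 9*(-41/(48 + 8*(-4)))) = -3*(-7619 + 9*(-41/(48 - 32))) = -3*(-7619 + 9*(-41/16)) = -3*(-7619 - 369/16) = -3*(-122273/16) = 366819/16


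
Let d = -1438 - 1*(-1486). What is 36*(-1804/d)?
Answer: -1353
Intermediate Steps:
d = 48 (d = -1438 + 1486 = 48)
36*(-1804/d) = 36*(-1804/48) = 36*(-1804*1/48) = 36*(-451/12) = -1353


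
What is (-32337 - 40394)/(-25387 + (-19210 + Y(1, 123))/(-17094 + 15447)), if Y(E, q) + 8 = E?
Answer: 119787957/41793172 ≈ 2.8662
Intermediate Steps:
Y(E, q) = -8 + E
(-32337 - 40394)/(-25387 + (-19210 + Y(1, 123))/(-17094 + 15447)) = (-32337 - 40394)/(-25387 + (-19210 + (-8 + 1))/(-17094 + 15447)) = -72731/(-25387 + (-19210 - 7)/(-1647)) = -72731/(-25387 - 19217*(-1/1647)) = -72731/(-25387 + 19217/1647) = -72731/(-41793172/1647) = -72731*(-1647/41793172) = 119787957/41793172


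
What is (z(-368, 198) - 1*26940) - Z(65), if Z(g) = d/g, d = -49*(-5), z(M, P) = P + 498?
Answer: -341221/13 ≈ -26248.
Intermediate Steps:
z(M, P) = 498 + P
d = 245
Z(g) = 245/g
(z(-368, 198) - 1*26940) - Z(65) = ((498 + 198) - 1*26940) - 245/65 = (696 - 26940) - 245/65 = -26244 - 1*49/13 = -26244 - 49/13 = -341221/13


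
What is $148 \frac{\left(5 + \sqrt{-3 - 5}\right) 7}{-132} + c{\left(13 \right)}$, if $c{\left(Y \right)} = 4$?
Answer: $- \frac{1163}{33} - \frac{518 i \sqrt{2}}{33} \approx -35.242 - 22.199 i$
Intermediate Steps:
$148 \frac{\left(5 + \sqrt{-3 - 5}\right) 7}{-132} + c{\left(13 \right)} = 148 \frac{\left(5 + \sqrt{-3 - 5}\right) 7}{-132} + 4 = 148 \left(5 + \sqrt{-8}\right) 7 \left(- \frac{1}{132}\right) + 4 = 148 \left(5 + 2 i \sqrt{2}\right) 7 \left(- \frac{1}{132}\right) + 4 = 148 \left(35 + 14 i \sqrt{2}\right) \left(- \frac{1}{132}\right) + 4 = 148 \left(- \frac{35}{132} - \frac{7 i \sqrt{2}}{66}\right) + 4 = \left(- \frac{1295}{33} - \frac{518 i \sqrt{2}}{33}\right) + 4 = - \frac{1163}{33} - \frac{518 i \sqrt{2}}{33}$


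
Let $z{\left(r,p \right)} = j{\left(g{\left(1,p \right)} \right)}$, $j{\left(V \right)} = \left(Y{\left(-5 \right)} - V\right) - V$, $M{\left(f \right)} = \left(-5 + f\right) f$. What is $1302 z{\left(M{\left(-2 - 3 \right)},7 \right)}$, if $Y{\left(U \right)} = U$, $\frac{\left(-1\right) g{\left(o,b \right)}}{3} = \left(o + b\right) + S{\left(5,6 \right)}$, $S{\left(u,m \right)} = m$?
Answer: $102858$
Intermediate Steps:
$M{\left(f \right)} = f \left(-5 + f\right)$
$g{\left(o,b \right)} = -18 - 3 b - 3 o$ ($g{\left(o,b \right)} = - 3 \left(\left(o + b\right) + 6\right) = - 3 \left(\left(b + o\right) + 6\right) = - 3 \left(6 + b + o\right) = -18 - 3 b - 3 o$)
$j{\left(V \right)} = -5 - 2 V$ ($j{\left(V \right)} = \left(-5 - V\right) - V = -5 - 2 V$)
$z{\left(r,p \right)} = 37 + 6 p$ ($z{\left(r,p \right)} = -5 - 2 \left(-18 - 3 p - 3\right) = -5 - 2 \left(-21 - 3 p\right) = -5 + \left(42 + 6 p\right) = 37 + 6 p$)
$1302 z{\left(M{\left(-2 - 3 \right)},7 \right)} = 1302 \left(37 + 6 \cdot 7\right) = 1302 \left(37 + 42\right) = 1302 \cdot 79 = 102858$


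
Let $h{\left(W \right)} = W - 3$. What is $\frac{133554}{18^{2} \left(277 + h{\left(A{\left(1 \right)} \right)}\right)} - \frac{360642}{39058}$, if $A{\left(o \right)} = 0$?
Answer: $- \frac{2233333505}{288951084} \approx -7.7291$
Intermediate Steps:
$h{\left(W \right)} = -3 + W$ ($h{\left(W \right)} = W - 3 = -3 + W$)
$\frac{133554}{18^{2} \left(277 + h{\left(A{\left(1 \right)} \right)}\right)} - \frac{360642}{39058} = \frac{133554}{18^{2} \left(277 + \left(-3 + 0\right)\right)} - \frac{360642}{39058} = \frac{133554}{324 \left(277 - 3\right)} - \frac{180321}{19529} = \frac{133554}{324 \cdot 274} - \frac{180321}{19529} = \frac{133554}{88776} - \frac{180321}{19529} = 133554 \cdot \frac{1}{88776} - \frac{180321}{19529} = \frac{22259}{14796} - \frac{180321}{19529} = - \frac{2233333505}{288951084}$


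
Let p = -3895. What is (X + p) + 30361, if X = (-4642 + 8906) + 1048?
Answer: 31778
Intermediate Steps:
X = 5312 (X = 4264 + 1048 = 5312)
(X + p) + 30361 = (5312 - 3895) + 30361 = 1417 + 30361 = 31778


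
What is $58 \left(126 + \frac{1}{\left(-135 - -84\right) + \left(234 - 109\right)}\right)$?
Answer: $\frac{270425}{37} \approx 7308.8$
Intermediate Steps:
$58 \left(126 + \frac{1}{\left(-135 - -84\right) + \left(234 - 109\right)}\right) = 58 \left(126 + \frac{1}{\left(-135 + 84\right) + 125}\right) = 58 \left(126 + \frac{1}{-51 + 125}\right) = 58 \left(126 + \frac{1}{74}\right) = 58 \cdot \frac{9325}{74} = \frac{270425}{37}$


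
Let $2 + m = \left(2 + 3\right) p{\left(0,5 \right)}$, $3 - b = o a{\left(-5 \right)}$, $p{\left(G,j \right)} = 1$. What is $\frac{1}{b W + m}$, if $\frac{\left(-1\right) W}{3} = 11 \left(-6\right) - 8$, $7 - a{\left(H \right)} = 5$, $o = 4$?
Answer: $- \frac{1}{1107} \approx -0.00090334$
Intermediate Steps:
$a{\left(H \right)} = 2$ ($a{\left(H \right)} = 7 - 5 = 2$)
$W = 222$ ($W = - 3 \left(11 \left(-6\right) - 8\right) = - 3 \left(-66 - 8\right) = \left(-3\right) \left(-74\right) = 222$)
$b = -5$ ($b = 3 - 4 \cdot 2 = 3 - 8 = -5$)
$m = 3$ ($m = -2 + \left(2 + 3\right) 1 = -2 + 5 \cdot 1 = -2 + 5 = 3$)
$\frac{1}{b W + m} = \frac{1}{\left(-5\right) 222 + 3} = \frac{1}{-1110 + 3} = \frac{1}{-1107} = - \frac{1}{1107}$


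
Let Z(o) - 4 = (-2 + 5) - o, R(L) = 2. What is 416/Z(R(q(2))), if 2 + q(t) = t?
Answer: 416/5 ≈ 83.200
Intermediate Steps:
q(t) = -2 + t
Z(o) = 7 - o (Z(o) = 4 + ((-2 + 5) - o) = 4 + (3 - o) = 7 - o)
416/Z(R(q(2))) = 416/(7 - 1*2) = 416/(7 - 2) = 416/5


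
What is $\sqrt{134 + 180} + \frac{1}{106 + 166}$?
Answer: $\frac{1}{272} + \sqrt{314} \approx 17.724$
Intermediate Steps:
$\sqrt{134 + 180} + \frac{1}{106 + 166} = \sqrt{314} + \frac{1}{272} = \frac{1}{272} + \sqrt{314}$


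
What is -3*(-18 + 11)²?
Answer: -147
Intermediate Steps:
-3*(-18 + 11)² = -3*(-7)² = -3*49 = -147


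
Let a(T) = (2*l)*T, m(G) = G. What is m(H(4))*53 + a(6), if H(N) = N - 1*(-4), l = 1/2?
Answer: 430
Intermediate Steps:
l = 1/2 ≈ 0.50000
H(N) = 4 + N (H(N) = N + 4 = 4 + N)
a(T) = T (a(T) = (2*(1/2))*T = 1*T = T)
m(H(4))*53 + a(6) = (4 + 4)*53 + 6 = 8*53 + 6 = 424 + 6 = 430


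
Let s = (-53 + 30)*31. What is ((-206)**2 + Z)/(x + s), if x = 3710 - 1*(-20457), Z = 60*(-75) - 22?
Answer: 6319/3909 ≈ 1.6165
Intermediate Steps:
Z = -4522 (Z = -4500 - 22 = -4522)
s = -713 (s = -23*31 = -713)
x = 24167 (x = 3710 + 20457 = 24167)
((-206)**2 + Z)/(x + s) = ((-206)**2 - 4522)/(24167 - 713) = (42436 - 4522)/23454 = 37914*(1/23454) = 6319/3909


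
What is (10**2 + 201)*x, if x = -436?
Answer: -131236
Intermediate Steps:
(10**2 + 201)*x = (10**2 + 201)*(-436) = (100 + 201)*(-436) = 301*(-436) = -131236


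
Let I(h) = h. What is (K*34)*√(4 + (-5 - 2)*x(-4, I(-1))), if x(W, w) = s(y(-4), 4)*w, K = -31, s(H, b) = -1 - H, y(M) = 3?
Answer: -2108*I*√6 ≈ -5163.5*I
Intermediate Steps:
x(W, w) = -4*w (x(W, w) = (-1 - 1*3)*w = (-1 - 3)*w = -4*w)
(K*34)*√(4 + (-5 - 2)*x(-4, I(-1))) = (-31*34)*√(4 + (-5 - 2)*(-4*(-1))) = -1054*√(4 - 7*4) = -1054*√(4 - 28) = -2108*I*√6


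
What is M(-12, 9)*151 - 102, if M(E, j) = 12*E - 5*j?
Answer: -28641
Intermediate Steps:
M(E, j) = -5*j + 12*E
M(-12, 9)*151 - 102 = (-5*9 + 12*(-12))*151 - 102 = (-45 - 144)*151 - 102 = -189*151 - 102 = -28539 - 102 = -28641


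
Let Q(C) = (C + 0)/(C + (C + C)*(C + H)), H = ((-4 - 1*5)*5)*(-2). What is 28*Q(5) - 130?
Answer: -24802/191 ≈ -129.85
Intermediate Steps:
H = 90 (H = ((-4 - 5)*5)*(-2) = -9*5*(-2) = -45*(-2) = 90)
Q(C) = C/(C + 2*C*(90 + C)) (Q(C) = (C + 0)/(C + (C + C)*(C + 90)) = C/(C + (2*C)*(90 + C)) = C/(C + 2*C*(90 + C)))
28*Q(5) - 130 = 28/(181 + 2*5) - 130 = 28/(181 + 10) - 130 = 28/191 - 130 = -24802/191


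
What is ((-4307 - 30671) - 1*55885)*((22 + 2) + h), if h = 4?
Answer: -2544164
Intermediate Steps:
((-4307 - 30671) - 1*55885)*((22 + 2) + h) = ((-4307 - 30671) - 1*55885)*((22 + 2) + 4) = (-34978 - 55885)*(24 + 4) = -90863*28 = -2544164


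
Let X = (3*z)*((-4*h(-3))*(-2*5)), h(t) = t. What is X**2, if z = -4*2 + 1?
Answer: 6350400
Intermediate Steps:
z = -7 (z = -8 + 1 = -7)
X = 2520 (X = (3*(-7))*((-4*(-3))*(-2*5)) = -252*(-10) = -21*(-120) = 2520)
X**2 = 2520**2 = 6350400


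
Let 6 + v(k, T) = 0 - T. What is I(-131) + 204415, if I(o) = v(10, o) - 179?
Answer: 204361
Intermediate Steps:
v(k, T) = -6 - T (v(k, T) = -6 + (0 - T) = -6 - T)
I(o) = -185 - o (I(o) = (-6 - o) - 179 = -185 - o)
I(-131) + 204415 = (-185 - 1*(-131)) + 204415 = (-185 + 131) + 204415 = -54 + 204415 = 204361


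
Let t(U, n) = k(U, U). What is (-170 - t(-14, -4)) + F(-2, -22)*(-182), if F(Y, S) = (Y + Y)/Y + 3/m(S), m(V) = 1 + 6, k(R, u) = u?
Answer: -598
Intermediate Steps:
t(U, n) = U
m(V) = 7
F(Y, S) = 17/7 (F(Y, S) = (Y + Y)/Y + 3/7 = (2*Y)/Y + 3*(1/7) = 2 + 3/7 = 17/7)
(-170 - t(-14, -4)) + F(-2, -22)*(-182) = (-170 - 1*(-14)) + (17/7)*(-182) = (-170 + 14) - 442 = -156 - 442 = -598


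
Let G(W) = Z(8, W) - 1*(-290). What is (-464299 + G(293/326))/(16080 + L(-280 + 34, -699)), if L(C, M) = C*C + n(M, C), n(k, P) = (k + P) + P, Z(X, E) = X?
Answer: -154667/25135 ≈ -6.1535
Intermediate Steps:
G(W) = 298 (G(W) = 8 - 1*(-290) = 8 + 290 = 298)
n(k, P) = k + 2*P (n(k, P) = (P + k) + P = k + 2*P)
L(C, M) = M + C² + 2*C (L(C, M) = C*C + (M + 2*C) = C² + (M + 2*C) = M + C² + 2*C)
(-464299 + G(293/326))/(16080 + L(-280 + 34, -699)) = (-464299 + 298)/(16080 + (-699 + (-280 + 34)² + 2*(-280 + 34))) = -464001/(16080 + (-699 + (-246)² + 2*(-246))) = -464001/(16080 + (-699 + 60516 - 492)) = -464001/(16080 + 59325) = -464001/75405 = -464001*1/75405 = -154667/25135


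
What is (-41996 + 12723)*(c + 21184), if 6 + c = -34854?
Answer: 400337548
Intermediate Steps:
c = -34860 (c = -6 - 34854 = -34860)
(-41996 + 12723)*(c + 21184) = (-41996 + 12723)*(-34860 + 21184) = -29273*(-13676) = 400337548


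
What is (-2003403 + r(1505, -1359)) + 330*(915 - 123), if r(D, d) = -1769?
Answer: -1743812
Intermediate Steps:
(-2003403 + r(1505, -1359)) + 330*(915 - 123) = (-2003403 - 1769) + 330*(915 - 123) = -2005172 + 330*792 = -2005172 + 261360 = -1743812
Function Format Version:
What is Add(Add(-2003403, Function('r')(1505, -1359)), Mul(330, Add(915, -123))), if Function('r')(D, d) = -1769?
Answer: -1743812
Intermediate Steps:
Add(Add(-2003403, Function('r')(1505, -1359)), Mul(330, Add(915, -123))) = Add(Add(-2003403, -1769), Mul(330, Add(915, -123))) = Add(-2005172, Mul(330, 792)) = Add(-2005172, 261360) = -1743812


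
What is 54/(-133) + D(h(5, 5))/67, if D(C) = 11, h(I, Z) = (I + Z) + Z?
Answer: -2155/8911 ≈ -0.24184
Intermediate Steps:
h(I, Z) = I + 2*Z
54/(-133) + D(h(5, 5))/67 = 54/(-133) + 11/67 = 54*(-1/133) + 11*(1/67) = -54/133 + 11/67 = -2155/8911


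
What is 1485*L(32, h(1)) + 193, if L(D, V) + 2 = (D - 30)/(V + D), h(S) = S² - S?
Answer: -42947/16 ≈ -2684.2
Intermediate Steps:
L(D, V) = -2 + (-30 + D)/(D + V) (L(D, V) = -2 + (D - 30)/(V + D) = -2 + (-30 + D)/(D + V))
1485*L(32, h(1)) + 193 = 1485*((-30 - 1*32 - 2*(-1 + 1))/(32 + 1*(-1 + 1))) + 193 = 1485*((-30 - 32 - 2*0)/(32 + 1*0)) + 193 = 1485*((-30 - 32 - 2*0)/(32 + 0)) + 193 = 1485*((-30 - 32 + 0)/32) + 193 = 1485*((1/32)*(-62)) + 193 = 1485*(-31/16) + 193 = -46035/16 + 193 = -42947/16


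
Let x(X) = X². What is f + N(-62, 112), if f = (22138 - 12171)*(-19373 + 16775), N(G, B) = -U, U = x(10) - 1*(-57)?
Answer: -25894423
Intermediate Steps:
U = 157 (U = 10² - 1*(-57) = 100 + 57 = 157)
N(G, B) = -157 (N(G, B) = -1*157 = -157)
f = -25894266 (f = 9967*(-2598) = -25894266)
f + N(-62, 112) = -25894266 - 157 = -25894423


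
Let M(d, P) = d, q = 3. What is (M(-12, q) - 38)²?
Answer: 2500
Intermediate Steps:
(M(-12, q) - 38)² = (-12 - 38)² = (-50)² = 2500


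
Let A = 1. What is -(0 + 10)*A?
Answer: -10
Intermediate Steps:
-(0 + 10)*A = -(0 + 10) = -10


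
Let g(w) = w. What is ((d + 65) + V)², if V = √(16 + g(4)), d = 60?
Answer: 15645 + 500*√5 ≈ 16763.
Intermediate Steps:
V = 2*√5 (V = √(16 + 4) = √20 = 2*√5 ≈ 4.4721)
((d + 65) + V)² = ((60 + 65) + 2*√5)² = (125 + 2*√5)²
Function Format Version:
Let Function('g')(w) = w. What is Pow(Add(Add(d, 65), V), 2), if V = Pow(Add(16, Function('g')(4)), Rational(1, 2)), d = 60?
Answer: Add(15645, Mul(500, Pow(5, Rational(1, 2)))) ≈ 16763.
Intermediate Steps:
V = Mul(2, Pow(5, Rational(1, 2))) (V = Pow(Add(16, 4), Rational(1, 2)) = Pow(20, Rational(1, 2)) = Mul(2, Pow(5, Rational(1, 2))) ≈ 4.4721)
Pow(Add(Add(d, 65), V), 2) = Pow(Add(Add(60, 65), Mul(2, Pow(5, Rational(1, 2)))), 2) = Pow(Add(125, Mul(2, Pow(5, Rational(1, 2)))), 2)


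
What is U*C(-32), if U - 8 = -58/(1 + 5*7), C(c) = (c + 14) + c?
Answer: -2875/9 ≈ -319.44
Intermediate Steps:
C(c) = 14 + 2*c (C(c) = (14 + c) + c = 14 + 2*c)
U = 115/18 (U = 8 - 58/(1 + 5*7) = 8 - 58/(1 + 35) = 8 - 58/36 = 8 - 58*1/36 = 8 - 29/18 = 115/18 ≈ 6.3889)
U*C(-32) = 115*(14 + 2*(-32))/18 = 115*(14 - 64)/18 = (115/18)*(-50) = -2875/9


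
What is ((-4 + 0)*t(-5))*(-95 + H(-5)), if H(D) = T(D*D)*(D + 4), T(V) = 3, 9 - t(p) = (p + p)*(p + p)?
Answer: -35672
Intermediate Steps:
t(p) = 9 - 4*p² (t(p) = 9 - (p + p)*(p + p) = 9 - 2*p*2*p = 9 - 4*p²)
H(D) = 12 + 3*D (H(D) = 3*(D + 4) = 3*(4 + D) = 12 + 3*D)
((-4 + 0)*t(-5))*(-95 + H(-5)) = ((-4 + 0)*(9 - 4*(-5)²))*(-95 + (12 + 3*(-5))) = (-4*(9 - 4*25))*(-95 + (12 - 15)) = (-4*(9 - 100))*(-95 - 3) = -4*(-91)*(-98) = 364*(-98) = -35672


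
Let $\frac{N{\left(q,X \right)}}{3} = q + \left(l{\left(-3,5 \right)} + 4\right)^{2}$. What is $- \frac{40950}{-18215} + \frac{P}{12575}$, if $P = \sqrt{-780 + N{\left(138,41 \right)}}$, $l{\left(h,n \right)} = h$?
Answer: $\frac{8190}{3643} + \frac{11 i \sqrt{3}}{12575} \approx 2.2481 + 0.0015151 i$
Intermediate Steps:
$N{\left(q,X \right)} = 3 + 3 q$ ($N{\left(q,X \right)} = 3 \left(q + \left(-3 + 4\right)^{2}\right) = 3 \left(q + 1^{2}\right) = 3 \left(q + 1\right) = 3 \left(1 + q\right) = 3 + 3 q$)
$P = 11 i \sqrt{3}$ ($P = \sqrt{-780 + \left(3 + 3 \cdot 138\right)} = \sqrt{-780 + \left(3 + 414\right)} = \sqrt{-780 + 417} = \sqrt{-363} = 11 i \sqrt{3} \approx 19.053 i$)
$- \frac{40950}{-18215} + \frac{P}{12575} = - \frac{40950}{-18215} + \frac{11 i \sqrt{3}}{12575} = \left(-40950\right) \left(- \frac{1}{18215}\right) + 11 i \sqrt{3} \cdot \frac{1}{12575} = \frac{8190}{3643} + \frac{11 i \sqrt{3}}{12575}$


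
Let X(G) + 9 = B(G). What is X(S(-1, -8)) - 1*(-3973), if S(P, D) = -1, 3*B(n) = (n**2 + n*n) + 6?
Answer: 11900/3 ≈ 3966.7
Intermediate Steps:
B(n) = 2 + 2*n**2/3 (B(n) = ((n**2 + n*n) + 6)/3 = ((n**2 + n**2) + 6)/3 = (2*n**2 + 6)/3 = (6 + 2*n**2)/3 = 2 + 2*n**2/3)
X(G) = -7 + 2*G**2/3 (X(G) = -9 + (2 + 2*G**2/3) = -7 + 2*G**2/3)
X(S(-1, -8)) - 1*(-3973) = (-7 + (2/3)*(-1)**2) - 1*(-3973) = (-7 + (2/3)*1) + 3973 = (-7 + 2/3) + 3973 = -19/3 + 3973 = 11900/3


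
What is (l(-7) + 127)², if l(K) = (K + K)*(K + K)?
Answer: 104329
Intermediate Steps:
l(K) = 4*K² (l(K) = (2*K)*(2*K) = 4*K²)
(l(-7) + 127)² = (4*(-7)² + 127)² = (4*49 + 127)² = (196 + 127)² = 323² = 104329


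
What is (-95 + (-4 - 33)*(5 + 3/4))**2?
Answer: 1515361/16 ≈ 94710.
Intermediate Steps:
(-95 + (-4 - 33)*(5 + 3/4))**2 = (-95 - 37*(5 + 3*(1/4)))**2 = (-95 - 37*(5 + 3/4))**2 = (-95 - 37*23/4)**2 = (-95 - 851/4)**2 = (-1231/4)**2 = 1515361/16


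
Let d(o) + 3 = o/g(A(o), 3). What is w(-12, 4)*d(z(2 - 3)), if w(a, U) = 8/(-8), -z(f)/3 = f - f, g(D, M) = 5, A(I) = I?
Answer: 3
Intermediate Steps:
z(f) = 0 (z(f) = -3*(f - f) = -3*0 = 0)
w(a, U) = -1 (w(a, U) = 8*(-⅛) = -1)
d(o) = -3 + o/5
w(-12, 4)*d(z(2 - 3)) = -(-3 + (⅕)*0) = -(-3 + 0) = -1*(-3) = 3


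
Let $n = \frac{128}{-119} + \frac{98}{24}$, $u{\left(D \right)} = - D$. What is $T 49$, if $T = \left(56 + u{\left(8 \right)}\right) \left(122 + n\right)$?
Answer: $\frac{4998308}{17} \approx 2.9402 \cdot 10^{5}$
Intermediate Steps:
$n = \frac{4295}{1428}$ ($n = 128 \left(- \frac{1}{119}\right) + 98 \cdot \frac{1}{24} = - \frac{128}{119} + \frac{49}{12} = \frac{4295}{1428} \approx 3.0077$)
$T = \frac{714044}{119}$ ($T = \left(56 - 8\right) \left(122 + \frac{4295}{1428}\right) = \left(56 - 8\right) \frac{178511}{1428} = 48 \cdot \frac{178511}{1428} = \frac{714044}{119} \approx 6000.4$)
$T 49 = \frac{714044}{119} \cdot 49 = \frac{4998308}{17}$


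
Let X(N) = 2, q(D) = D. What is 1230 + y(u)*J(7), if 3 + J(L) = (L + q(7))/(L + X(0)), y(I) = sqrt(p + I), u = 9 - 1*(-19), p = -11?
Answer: 1230 - 13*sqrt(17)/9 ≈ 1224.0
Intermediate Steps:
u = 28 (u = 9 + 19 = 28)
y(I) = sqrt(-11 + I)
J(L) = -3 + (7 + L)/(2 + L) (J(L) = -3 + (L + 7)/(L + 2) = -3 + (7 + L)/(2 + L))
1230 + y(u)*J(7) = 1230 + sqrt(-11 + 28)*((1 - 2*7)/(2 + 7)) = 1230 + sqrt(17)*((1 - 14)/9) = 1230 + sqrt(17)*((1/9)*(-13)) = 1230 + sqrt(17)*(-13/9) = 1230 - 13*sqrt(17)/9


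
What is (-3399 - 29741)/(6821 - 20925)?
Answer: 8285/3526 ≈ 2.3497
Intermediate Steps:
(-3399 - 29741)/(6821 - 20925) = -33140/(-14104) = -33140*(-1/14104) = 8285/3526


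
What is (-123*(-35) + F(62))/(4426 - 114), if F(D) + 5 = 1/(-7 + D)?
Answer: 236501/237160 ≈ 0.99722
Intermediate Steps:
F(D) = -5 + 1/(-7 + D)
(-123*(-35) + F(62))/(4426 - 114) = (-123*(-35) + (36 - 5*62)/(-7 + 62))/(4426 - 114) = (4305 + (36 - 310)/55)/4312 = (4305 + (1/55)*(-274))*(1/4312) = (4305 - 274/55)*(1/4312) = (236501/55)*(1/4312) = 236501/237160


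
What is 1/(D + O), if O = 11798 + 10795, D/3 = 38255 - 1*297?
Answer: 1/136467 ≈ 7.3278e-6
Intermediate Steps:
D = 113874 (D = 3*(38255 - 1*297) = 3*(38255 - 297) = 3*37958 = 113874)
O = 22593
1/(D + O) = 1/(113874 + 22593) = 1/136467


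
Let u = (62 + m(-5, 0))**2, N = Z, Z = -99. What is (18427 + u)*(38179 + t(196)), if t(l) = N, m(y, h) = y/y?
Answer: 852839680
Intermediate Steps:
m(y, h) = 1
N = -99
u = 3969 (u = (62 + 1)**2 = 63**2 = 3969)
t(l) = -99
(18427 + u)*(38179 + t(196)) = (18427 + 3969)*(38179 - 99) = 22396*38080 = 852839680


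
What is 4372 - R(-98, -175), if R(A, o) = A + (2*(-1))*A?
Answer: 4274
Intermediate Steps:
R(A, o) = -A (R(A, o) = A - 2*A = -A)
4372 - R(-98, -175) = 4372 - (-1)*(-98) = 4372 - 1*98 = 4372 - 98 = 4274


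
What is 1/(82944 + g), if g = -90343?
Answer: -1/7399 ≈ -0.00013515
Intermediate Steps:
1/(82944 + g) = 1/(82944 - 90343) = 1/(-7399) = -1/7399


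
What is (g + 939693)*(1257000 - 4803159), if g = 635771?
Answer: -5586845842776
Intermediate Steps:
(g + 939693)*(1257000 - 4803159) = (635771 + 939693)*(1257000 - 4803159) = 1575464*(-3546159) = -5586845842776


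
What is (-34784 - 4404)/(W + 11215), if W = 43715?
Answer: -19594/27465 ≈ -0.71342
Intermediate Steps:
(-34784 - 4404)/(W + 11215) = (-34784 - 4404)/(43715 + 11215) = -39188/54930 = -39188*1/54930 = -19594/27465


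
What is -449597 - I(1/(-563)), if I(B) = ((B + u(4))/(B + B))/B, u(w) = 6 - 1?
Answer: -1241738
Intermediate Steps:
u(w) = 5
I(B) = (5 + B)/(2*B**2) (I(B) = ((B + 5)/(B + B))/B = ((5 + B)/((2*B)))/B = ((5 + B)*(1/(2*B)))/B = ((5 + B)/(2*B))/B = (5 + B)/(2*B**2))
-449597 - I(1/(-563)) = -449597 - (5 + 1/(-563))/(2*(1/(-563))**2) = -449597 - (5 - 1/563)/(2*(-1/563)**2) = -449597 - 316969*2814/(2*563) = -449597 - 1*792141 = -449597 - 792141 = -1241738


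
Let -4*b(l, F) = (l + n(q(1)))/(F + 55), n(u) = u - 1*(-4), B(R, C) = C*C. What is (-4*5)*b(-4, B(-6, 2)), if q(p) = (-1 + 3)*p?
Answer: 10/59 ≈ 0.16949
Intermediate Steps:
B(R, C) = C²
q(p) = 2*p
n(u) = 4 + u (n(u) = u + 4 = 4 + u)
b(l, F) = -(6 + l)/(4*(55 + F)) (b(l, F) = -(l + (4 + 2*1))/(4*(F + 55)) = -(l + (4 + 2))/(4*(55 + F)) = -(l + 6)/(4*(55 + F)) = -(6 + l)/(4*(55 + F)))
(-4*5)*b(-4, B(-6, 2)) = (-4*5)*((-6 - 1*(-4))/(4*(55 + 2²))) = -5*(-6 + 4)/(55 + 4) = -5*(-2)/59 = -20*(-1/118) = 10/59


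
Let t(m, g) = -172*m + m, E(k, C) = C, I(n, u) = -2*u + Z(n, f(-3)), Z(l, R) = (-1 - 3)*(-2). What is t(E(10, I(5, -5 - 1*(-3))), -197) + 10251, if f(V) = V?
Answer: 8199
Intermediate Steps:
Z(l, R) = 8 (Z(l, R) = -4*(-2) = 8)
I(n, u) = 8 - 2*u (I(n, u) = -2*u + 8 = 8 - 2*u)
t(m, g) = -171*m
t(E(10, I(5, -5 - 1*(-3))), -197) + 10251 = -171*(8 - 2*(-5 - 1*(-3))) + 10251 = -171*(8 - 2*(-5 + 3)) + 10251 = -171*(8 - 2*(-2)) + 10251 = -171*(8 + 4) + 10251 = -171*12 + 10251 = -2052 + 10251 = 8199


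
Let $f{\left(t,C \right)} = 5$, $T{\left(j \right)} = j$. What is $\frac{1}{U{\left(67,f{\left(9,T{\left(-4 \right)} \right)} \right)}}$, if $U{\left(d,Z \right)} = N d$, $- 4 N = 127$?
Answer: $- \frac{4}{8509} \approx -0.00047009$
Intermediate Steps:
$N = - \frac{127}{4}$ ($N = \left(- \frac{1}{4}\right) 127 = - \frac{127}{4} \approx -31.75$)
$U{\left(d,Z \right)} = - \frac{127 d}{4}$
$\frac{1}{U{\left(67,f{\left(9,T{\left(-4 \right)} \right)} \right)}} = \frac{1}{\left(- \frac{127}{4}\right) 67} = \frac{1}{- \frac{8509}{4}} = - \frac{4}{8509}$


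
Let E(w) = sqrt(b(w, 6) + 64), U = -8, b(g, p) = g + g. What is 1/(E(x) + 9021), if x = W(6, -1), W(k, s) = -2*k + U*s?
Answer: 9021/81378385 - 2*sqrt(14)/81378385 ≈ 0.00011076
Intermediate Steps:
b(g, p) = 2*g
W(k, s) = -8*s - 2*k (W(k, s) = -2*k - 8*s = -8*s - 2*k)
x = -4 (x = -8*(-1) - 2*6 = 8 - 12 = -4)
E(w) = sqrt(64 + 2*w) (E(w) = sqrt(2*w + 64) = sqrt(64 + 2*w))
1/(E(x) + 9021) = 1/(sqrt(64 + 2*(-4)) + 9021) = 1/(sqrt(64 - 8) + 9021) = 1/(sqrt(56) + 9021) = 1/(2*sqrt(14) + 9021) = 1/(9021 + 2*sqrt(14))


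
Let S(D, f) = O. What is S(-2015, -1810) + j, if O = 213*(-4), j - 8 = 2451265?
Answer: 2450421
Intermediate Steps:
j = 2451273 (j = 8 + 2451265 = 2451273)
O = -852
S(D, f) = -852
S(-2015, -1810) + j = -852 + 2451273 = 2450421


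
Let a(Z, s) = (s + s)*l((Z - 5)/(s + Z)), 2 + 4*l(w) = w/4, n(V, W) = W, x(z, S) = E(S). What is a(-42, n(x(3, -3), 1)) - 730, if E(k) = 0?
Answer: -239721/328 ≈ -730.86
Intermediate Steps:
x(z, S) = 0
l(w) = -1/2 + w/16 (l(w) = -1/2 + (w/4)/4 = -1/2 + w/16)
a(Z, s) = 2*s*(-1/2 + (-5 + Z)/(16*(Z + s))) (a(Z, s) = (s + s)*(-1/2 + ((Z - 5)/(s + Z))/16) = (2*s)*(-1/2 + ((-5 + Z)/(Z + s))/16) = (2*s)*(-1/2 + (-5 + Z)/(16*(Z + s))) = 2*s*(-1/2 + (-5 + Z)/(16*(Z + s))))
a(-42, n(x(3, -3), 1)) - 730 = (1/8)*1*(-5 - 8*1 - 7*(-42))/(-42 + 1) - 730 = (1/8)*1*(-5 - 8 + 294)/(-41) - 730 = (1/8)*1*(-1/41)*281 - 730 = -281/328 - 730 = -239721/328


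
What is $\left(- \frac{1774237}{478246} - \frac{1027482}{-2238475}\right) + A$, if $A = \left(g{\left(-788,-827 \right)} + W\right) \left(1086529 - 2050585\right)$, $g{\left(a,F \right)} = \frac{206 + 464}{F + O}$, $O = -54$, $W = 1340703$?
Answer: $- \frac{1219029175438868101292841443}{943147250782850} \approx -1.2925 \cdot 10^{12}$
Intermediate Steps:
$g{\left(a,F \right)} = \frac{670}{-54 + F}$ ($g{\left(a,F \right)} = \frac{206 + 464}{F - 54} = \frac{670}{-54 + F}$)
$A = - \frac{1138703105657688}{881}$ ($A = \left(\frac{670}{-54 - 827} + 1340703\right) \left(1086529 - 2050585\right) = \left(\frac{670}{-881} + 1340703\right) \left(-964056\right) = \left(670 \left(- \frac{1}{881}\right) + 1340703\right) \left(-964056\right) = \left(- \frac{670}{881} + 1340703\right) \left(-964056\right) = \frac{1181158673}{881} \left(-964056\right) = - \frac{1138703105657688}{881} \approx -1.2925 \cdot 10^{12}$)
$\left(- \frac{1774237}{478246} - \frac{1027482}{-2238475}\right) + A = \left(- \frac{1774237}{478246} - \frac{1027482}{-2238475}\right) - \frac{1138703105657688}{881} = \left(\left(-1774237\right) \frac{1}{478246} - - \frac{1027482}{2238475}\right) - \frac{1138703105657688}{881} = \left(- \frac{1774237}{478246} + \frac{1027482}{2238475}\right) - \frac{1138703105657688}{881} = - \frac{3480196012003}{1070541714850} - \frac{1138703105657688}{881} = - \frac{1219029175438868101292841443}{943147250782850}$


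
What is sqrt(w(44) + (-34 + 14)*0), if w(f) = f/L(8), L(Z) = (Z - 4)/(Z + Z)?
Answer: 4*sqrt(11) ≈ 13.266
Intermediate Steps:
L(Z) = (-4 + Z)/(2*Z) (L(Z) = (-4 + Z)/((2*Z)) = (-4 + Z)*(1/(2*Z)) = (-4 + Z)/(2*Z))
w(f) = 4*f (w(f) = f/(((1/2)*(-4 + 8)/8)) = f/(((1/2)*(1/8)*4)) = f/(1/4) = f*4 = 4*f)
sqrt(w(44) + (-34 + 14)*0) = sqrt(4*44 + (-34 + 14)*0) = sqrt(176 - 20*0) = sqrt(176 + 0) = sqrt(176) = 4*sqrt(11)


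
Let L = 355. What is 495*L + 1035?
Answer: 176760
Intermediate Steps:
495*L + 1035 = 495*355 + 1035 = 175725 + 1035 = 176760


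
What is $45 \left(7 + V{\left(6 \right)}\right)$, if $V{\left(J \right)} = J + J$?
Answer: $855$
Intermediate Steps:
$V{\left(J \right)} = 2 J$
$45 \left(7 + V{\left(6 \right)}\right) = 45 \left(7 + 2 \cdot 6\right) = 45 \left(7 + 12\right) = 45 \cdot 19 = 855$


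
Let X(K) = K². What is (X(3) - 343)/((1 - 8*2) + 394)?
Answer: -334/379 ≈ -0.88127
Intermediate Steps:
(X(3) - 343)/((1 - 8*2) + 394) = (3² - 343)/((1 - 8*2) + 394) = (9 - 343)/((1 - 16) + 394) = -334/(-15 + 394) = -334/379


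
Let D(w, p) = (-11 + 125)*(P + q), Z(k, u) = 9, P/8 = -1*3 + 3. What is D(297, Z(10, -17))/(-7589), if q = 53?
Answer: -6042/7589 ≈ -0.79615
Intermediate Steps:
P = 0 (P = 8*(-1*3 + 3) = 8*(-3 + 3) = 8*0 = 0)
D(w, p) = 6042 (D(w, p) = (-11 + 125)*(0 + 53) = 114*53 = 6042)
D(297, Z(10, -17))/(-7589) = 6042/(-7589) = 6042*(-1/7589) = -6042/7589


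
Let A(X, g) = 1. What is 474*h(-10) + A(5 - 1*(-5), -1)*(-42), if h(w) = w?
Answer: -4782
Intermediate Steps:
474*h(-10) + A(5 - 1*(-5), -1)*(-42) = 474*(-10) + 1*(-42) = -4740 - 42 = -4782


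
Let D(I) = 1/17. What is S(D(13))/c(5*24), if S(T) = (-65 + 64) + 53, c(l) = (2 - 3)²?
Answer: 52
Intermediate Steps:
D(I) = 1/17
c(l) = 1 (c(l) = (-1)² = 1)
S(T) = 52 (S(T) = -1 + 53 = 52)
S(D(13))/c(5*24) = 52/1 = 52*1 = 52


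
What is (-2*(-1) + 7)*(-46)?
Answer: -414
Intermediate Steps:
(-2*(-1) + 7)*(-46) = (2 + 7)*(-46) = 9*(-46) = -414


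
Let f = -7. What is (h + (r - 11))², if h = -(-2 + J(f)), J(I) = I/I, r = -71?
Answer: 6561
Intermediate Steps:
J(I) = 1
h = 1 (h = -(-2 + 1) = -1*(-1) = 1)
(h + (r - 11))² = (1 + (-71 - 11))² = (1 - 82)² = (-81)² = 6561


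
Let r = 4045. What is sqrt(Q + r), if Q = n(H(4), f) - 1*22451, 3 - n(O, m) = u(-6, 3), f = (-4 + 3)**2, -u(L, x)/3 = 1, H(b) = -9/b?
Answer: 20*I*sqrt(46) ≈ 135.65*I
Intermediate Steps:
u(L, x) = -3 (u(L, x) = -3*1 = -3)
f = 1 (f = (-1)**2 = 1)
n(O, m) = 6 (n(O, m) = 3 - 1*(-3) = 3 + 3 = 6)
Q = -22445 (Q = 6 - 1*22451 = 6 - 22451 = -22445)
sqrt(Q + r) = sqrt(-22445 + 4045) = sqrt(-18400) = 20*I*sqrt(46)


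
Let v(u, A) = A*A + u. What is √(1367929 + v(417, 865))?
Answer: √2116571 ≈ 1454.8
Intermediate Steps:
v(u, A) = u + A² (v(u, A) = A² + u = u + A²)
√(1367929 + v(417, 865)) = √(1367929 + (417 + 865²)) = √(1367929 + (417 + 748225)) = √(1367929 + 748642) = √2116571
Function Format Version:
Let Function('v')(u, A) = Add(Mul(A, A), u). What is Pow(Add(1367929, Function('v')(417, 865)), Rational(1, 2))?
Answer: Pow(2116571, Rational(1, 2)) ≈ 1454.8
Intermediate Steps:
Function('v')(u, A) = Add(u, Pow(A, 2)) (Function('v')(u, A) = Add(Pow(A, 2), u) = Add(u, Pow(A, 2)))
Pow(Add(1367929, Function('v')(417, 865)), Rational(1, 2)) = Pow(Add(1367929, Add(417, Pow(865, 2))), Rational(1, 2)) = Pow(Add(1367929, Add(417, 748225)), Rational(1, 2)) = Pow(Add(1367929, 748642), Rational(1, 2)) = Pow(2116571, Rational(1, 2))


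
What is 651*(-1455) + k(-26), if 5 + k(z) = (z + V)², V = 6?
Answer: -946810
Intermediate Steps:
k(z) = -5 + (6 + z)² (k(z) = -5 + (z + 6)² = -5 + (6 + z)²)
651*(-1455) + k(-26) = 651*(-1455) + (-5 + (6 - 26)²) = -947205 + (-5 + (-20)²) = -947205 + (-5 + 400) = -947205 + 395 = -946810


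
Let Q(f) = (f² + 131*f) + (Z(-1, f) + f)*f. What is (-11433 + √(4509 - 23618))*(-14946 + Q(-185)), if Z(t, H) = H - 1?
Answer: -728042007 + 63679*I*√19109 ≈ -7.2804e+8 + 8.8027e+6*I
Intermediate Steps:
Z(t, H) = -1 + H
Q(f) = f² + 131*f + f*(-1 + 2*f) (Q(f) = (f² + 131*f) + ((-1 + f) + f)*f = (f² + 131*f) + (-1 + 2*f)*f = (f² + 131*f) + f*(-1 + 2*f) = f² + 131*f + f*(-1 + 2*f))
(-11433 + √(4509 - 23618))*(-14946 + Q(-185)) = (-11433 + √(4509 - 23618))*(-14946 - 185*(130 + 3*(-185))) = (-11433 + √(-19109))*(-14946 - 185*(130 - 555)) = (-11433 + I*√19109)*(-14946 - 185*(-425)) = (-11433 + I*√19109)*(-14946 + 78625) = (-11433 + I*√19109)*63679 = -728042007 + 63679*I*√19109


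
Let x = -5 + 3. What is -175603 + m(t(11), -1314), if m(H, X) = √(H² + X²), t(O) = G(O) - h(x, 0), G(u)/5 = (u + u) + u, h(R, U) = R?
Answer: -175603 + √1754485 ≈ -1.7428e+5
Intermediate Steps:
x = -2
G(u) = 15*u (G(u) = 5*((u + u) + u) = 5*(2*u + u) = 5*(3*u) = 15*u)
t(O) = 2 + 15*O (t(O) = 15*O - 1*(-2) = 15*O + 2 = 2 + 15*O)
-175603 + m(t(11), -1314) = -175603 + √((2 + 15*11)² + (-1314)²) = -175603 + √((2 + 165)² + 1726596) = -175603 + √(167² + 1726596) = -175603 + √(27889 + 1726596) = -175603 + √1754485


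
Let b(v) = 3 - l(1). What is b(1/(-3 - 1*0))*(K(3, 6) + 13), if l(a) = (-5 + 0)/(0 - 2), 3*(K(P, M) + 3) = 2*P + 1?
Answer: 37/6 ≈ 6.1667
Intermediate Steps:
K(P, M) = -8/3 + 2*P/3 (K(P, M) = -3 + (2*P + 1)/3 = -3 + (1 + 2*P)/3 = -3 + (⅓ + 2*P/3) = -8/3 + 2*P/3)
l(a) = 5/2 (l(a) = -5/(-2) = -5*(-½) = 5/2)
b(v) = ½ (b(v) = 3 - 1*5/2 = 3 - 5/2 = ½)
b(1/(-3 - 1*0))*(K(3, 6) + 13) = ((-8/3 + (⅔)*3) + 13)/2 = ((-8/3 + 2) + 13)/2 = (-⅔ + 13)/2 = (½)*(37/3) = 37/6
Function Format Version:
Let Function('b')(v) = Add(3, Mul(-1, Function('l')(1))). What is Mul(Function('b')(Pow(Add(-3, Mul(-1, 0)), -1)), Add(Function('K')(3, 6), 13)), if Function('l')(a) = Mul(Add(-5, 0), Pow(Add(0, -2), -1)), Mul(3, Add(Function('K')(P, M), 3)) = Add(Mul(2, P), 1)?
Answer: Rational(37, 6) ≈ 6.1667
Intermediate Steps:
Function('K')(P, M) = Add(Rational(-8, 3), Mul(Rational(2, 3), P)) (Function('K')(P, M) = Add(-3, Mul(Rational(1, 3), Add(Mul(2, P), 1))) = Add(-3, Mul(Rational(1, 3), Add(1, Mul(2, P)))) = Add(-3, Add(Rational(1, 3), Mul(Rational(2, 3), P))) = Add(Rational(-8, 3), Mul(Rational(2, 3), P)))
Function('l')(a) = Rational(5, 2) (Function('l')(a) = Mul(-5, Pow(-2, -1)) = Mul(-5, Rational(-1, 2)) = Rational(5, 2))
Function('b')(v) = Rational(1, 2) (Function('b')(v) = Add(3, Mul(-1, Rational(5, 2))) = Add(3, Rational(-5, 2)) = Rational(1, 2))
Mul(Function('b')(Pow(Add(-3, Mul(-1, 0)), -1)), Add(Function('K')(3, 6), 13)) = Mul(Rational(1, 2), Add(Add(Rational(-8, 3), Mul(Rational(2, 3), 3)), 13)) = Mul(Rational(1, 2), Add(Add(Rational(-8, 3), 2), 13)) = Mul(Rational(1, 2), Add(Rational(-2, 3), 13)) = Mul(Rational(1, 2), Rational(37, 3)) = Rational(37, 6)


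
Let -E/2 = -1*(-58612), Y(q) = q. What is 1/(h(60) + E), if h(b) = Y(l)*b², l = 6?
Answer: -1/95624 ≈ -1.0458e-5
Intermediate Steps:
h(b) = 6*b²
E = -117224 (E = -(-2)*(-58612) = -2*58612 = -117224)
1/(h(60) + E) = 1/(6*60² - 117224) = 1/(6*3600 - 117224) = 1/(21600 - 117224) = 1/(-95624) = -1/95624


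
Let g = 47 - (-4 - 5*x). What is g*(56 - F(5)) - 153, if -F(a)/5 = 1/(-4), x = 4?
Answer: 14937/4 ≈ 3734.3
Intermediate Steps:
F(a) = 5/4 (F(a) = -5/(-4) = -5*(-¼) = 5/4)
g = 71 (g = 47 - (-4 - 5*4) = 47 - (-4 - 20) = 47 - 1*(-24) = 47 + 24 = 71)
g*(56 - F(5)) - 153 = 71*(56 - 1*5/4) - 153 = 71*(56 - 5/4) - 153 = 71*(219/4) - 153 = 15549/4 - 153 = 14937/4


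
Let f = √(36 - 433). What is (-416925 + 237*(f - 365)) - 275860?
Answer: -779290 + 237*I*√397 ≈ -7.7929e+5 + 4722.2*I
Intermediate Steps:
f = I*√397 (f = √(-397) = I*√397 ≈ 19.925*I)
(-416925 + 237*(f - 365)) - 275860 = (-416925 + 237*(I*√397 - 365)) - 275860 = (-416925 + 237*(-365 + I*√397)) - 275860 = (-416925 + (-86505 + 237*I*√397)) - 275860 = (-503430 + 237*I*√397) - 275860 = -779290 + 237*I*√397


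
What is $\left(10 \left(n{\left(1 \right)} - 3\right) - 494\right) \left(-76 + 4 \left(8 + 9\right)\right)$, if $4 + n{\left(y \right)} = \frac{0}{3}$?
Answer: $4512$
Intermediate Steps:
$n{\left(y \right)} = -4$ ($n{\left(y \right)} = -4 + \frac{0}{3} = -4 + 0 \cdot \frac{1}{3} = -4 + 0 = -4$)
$\left(10 \left(n{\left(1 \right)} - 3\right) - 494\right) \left(-76 + 4 \left(8 + 9\right)\right) = \left(10 \left(-4 - 3\right) - 494\right) \left(-76 + 4 \left(8 + 9\right)\right) = \left(10 \left(-7\right) - 494\right) \left(-76 + 4 \cdot 17\right) = \left(-70 - 494\right) \left(-76 + 68\right) = \left(-564\right) \left(-8\right) = 4512$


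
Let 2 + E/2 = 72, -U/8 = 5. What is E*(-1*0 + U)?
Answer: -5600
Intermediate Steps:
U = -40 (U = -8*5 = -40)
E = 140 (E = -4 + 2*72 = -4 + 144 = 140)
E*(-1*0 + U) = 140*(-1*0 - 40) = 140*(0 - 40) = 140*(-40) = -5600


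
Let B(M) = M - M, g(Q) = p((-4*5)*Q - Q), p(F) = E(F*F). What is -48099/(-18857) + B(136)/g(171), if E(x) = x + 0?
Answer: 48099/18857 ≈ 2.5507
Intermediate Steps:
E(x) = x
p(F) = F² (p(F) = F*F = F²)
g(Q) = 441*Q² (g(Q) = ((-4*5)*Q - Q)² = (-20*Q - Q)² = (-21*Q)² = 441*Q²)
B(M) = 0
-48099/(-18857) + B(136)/g(171) = -48099/(-18857) + 0/((441*171²)) = -48099*(-1/18857) + 0/((441*29241)) = 48099/18857 + 0/12895281 = 48099/18857 + 0*(1/12895281) = 48099/18857 + 0 = 48099/18857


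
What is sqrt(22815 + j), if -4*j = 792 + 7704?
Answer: 33*sqrt(19) ≈ 143.84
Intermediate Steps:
j = -2124 (j = -(792 + 7704)/4 = -1/4*8496 = -2124)
sqrt(22815 + j) = sqrt(22815 - 2124) = sqrt(20691) = 33*sqrt(19)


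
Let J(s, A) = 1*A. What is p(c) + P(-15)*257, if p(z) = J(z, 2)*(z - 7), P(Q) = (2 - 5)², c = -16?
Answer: 2267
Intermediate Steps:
J(s, A) = A
P(Q) = 9 (P(Q) = (-3)² = 9)
p(z) = -14 + 2*z (p(z) = 2*(z - 7) = 2*(-7 + z) = -14 + 2*z)
p(c) + P(-15)*257 = (-14 + 2*(-16)) + 9*257 = (-14 - 32) + 2313 = -46 + 2313 = 2267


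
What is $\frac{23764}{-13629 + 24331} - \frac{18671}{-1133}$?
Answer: $\frac{113370827}{6062683} \approx 18.7$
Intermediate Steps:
$\frac{23764}{-13629 + 24331} - \frac{18671}{-1133} = \frac{23764}{10702} - - \frac{18671}{1133} = 23764 \cdot \frac{1}{10702} + \frac{18671}{1133} = \frac{11882}{5351} + \frac{18671}{1133} = \frac{113370827}{6062683}$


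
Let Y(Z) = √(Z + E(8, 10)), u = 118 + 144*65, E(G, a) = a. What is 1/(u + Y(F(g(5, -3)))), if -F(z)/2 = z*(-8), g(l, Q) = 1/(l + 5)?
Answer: 23695/224581181 - √290/449162362 ≈ 0.00010547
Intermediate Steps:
g(l, Q) = 1/(5 + l)
u = 9478 (u = 118 + 9360 = 9478)
F(z) = 16*z (F(z) = -2*z*(-8) = -(-16)*z = 16*z)
Y(Z) = √(10 + Z) (Y(Z) = √(Z + 10) = √(10 + Z))
1/(u + Y(F(g(5, -3)))) = 1/(9478 + √(10 + 16/(5 + 5))) = 1/(9478 + √(10 + 16/10)) = 1/(9478 + √(10 + 16*(⅒))) = 1/(9478 + √(10 + 8/5)) = 1/(9478 + √(58/5)) = 1/(9478 + √290/5)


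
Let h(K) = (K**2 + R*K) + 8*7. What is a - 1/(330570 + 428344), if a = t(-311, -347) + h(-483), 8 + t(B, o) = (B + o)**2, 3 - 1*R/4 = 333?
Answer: 989518366953/758914 ≈ 1.3039e+6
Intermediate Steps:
R = -1320 (R = 12 - 4*333 = 12 - 1332 = -1320)
t(B, o) = -8 + (B + o)**2
h(K) = 56 + K**2 - 1320*K (h(K) = (K**2 - 1320*K) + 8*7 = (K**2 - 1320*K) + 56 = 56 + K**2 - 1320*K)
a = 1303861 (a = (-8 + (-311 - 347)**2) + (56 + (-483)**2 - 1320*(-483)) = (-8 + (-658)**2) + (56 + 233289 + 637560) = (-8 + 432964) + 870905 = 432956 + 870905 = 1303861)
a - 1/(330570 + 428344) = 1303861 - 1/(330570 + 428344) = 1303861 - 1/758914 = 989518366953/758914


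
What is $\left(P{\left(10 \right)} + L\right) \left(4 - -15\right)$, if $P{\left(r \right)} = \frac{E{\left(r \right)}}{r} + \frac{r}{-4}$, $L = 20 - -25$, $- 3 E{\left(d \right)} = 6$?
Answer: $\frac{8037}{10} \approx 803.7$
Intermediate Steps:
$E{\left(d \right)} = -2$ ($E{\left(d \right)} = \left(- \frac{1}{3}\right) 6 = -2$)
$L = 45$ ($L = 20 + 25 = 45$)
$P{\left(r \right)} = - \frac{2}{r} - \frac{r}{4}$ ($P{\left(r \right)} = - \frac{2}{r} + \frac{r}{-4} = - \frac{2}{r} + r \left(- \frac{1}{4}\right) = - \frac{2}{r} - \frac{r}{4}$)
$\left(P{\left(10 \right)} + L\right) \left(4 - -15\right) = \left(\left(- \frac{2}{10} - \frac{5}{2}\right) + 45\right) \left(4 - -15\right) = \left(\left(\left(-2\right) \frac{1}{10} - \frac{5}{2}\right) + 45\right) \left(4 + 15\right) = \left(\left(- \frac{1}{5} - \frac{5}{2}\right) + 45\right) 19 = \left(- \frac{27}{10} + 45\right) 19 = \frac{423}{10} \cdot 19 = \frac{8037}{10}$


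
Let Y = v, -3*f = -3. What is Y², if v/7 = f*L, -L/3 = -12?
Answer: 63504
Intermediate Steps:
f = 1 (f = -⅓*(-3) = 1)
L = 36 (L = -3*(-12) = 36)
v = 252 (v = 7*(1*36) = 7*36 = 252)
Y = 252
Y² = 252² = 63504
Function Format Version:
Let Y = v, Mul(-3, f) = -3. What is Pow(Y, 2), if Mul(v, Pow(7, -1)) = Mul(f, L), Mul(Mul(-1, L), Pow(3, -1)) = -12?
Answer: 63504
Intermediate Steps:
f = 1 (f = Mul(Rational(-1, 3), -3) = 1)
L = 36 (L = Mul(-3, -12) = 36)
v = 252 (v = Mul(7, Mul(1, 36)) = Mul(7, 36) = 252)
Y = 252
Pow(Y, 2) = Pow(252, 2) = 63504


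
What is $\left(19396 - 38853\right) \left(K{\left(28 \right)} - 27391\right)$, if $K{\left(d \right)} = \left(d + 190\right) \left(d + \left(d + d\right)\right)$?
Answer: $176650103$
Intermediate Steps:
$K{\left(d \right)} = 3 d \left(190 + d\right)$ ($K{\left(d \right)} = \left(190 + d\right) \left(d + 2 d\right) = \left(190 + d\right) 3 d = 3 d \left(190 + d\right)$)
$\left(19396 - 38853\right) \left(K{\left(28 \right)} - 27391\right) = \left(19396 - 38853\right) \left(3 \cdot 28 \left(190 + 28\right) - 27391\right) = - 19457 \left(3 \cdot 28 \cdot 218 - 27391\right) = - 19457 \left(18312 - 27391\right) = \left(-19457\right) \left(-9079\right) = 176650103$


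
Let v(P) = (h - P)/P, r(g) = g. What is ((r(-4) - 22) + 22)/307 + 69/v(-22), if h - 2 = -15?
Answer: -155354/921 ≈ -168.68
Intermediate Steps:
h = -13 (h = 2 - 15 = -13)
v(P) = (-13 - P)/P
((r(-4) - 22) + 22)/307 + 69/v(-22) = ((-4 - 22) + 22)/307 + 69/(((-13 - 1*(-22))/(-22))) = (-26 + 22)*(1/307) + 69/((-(-13 + 22)/22)) = -4*1/307 + 69/((-1/22*9)) = -4/307 + 69/(-9/22) = -4/307 + 69*(-22/9) = -4/307 - 506/3 = -155354/921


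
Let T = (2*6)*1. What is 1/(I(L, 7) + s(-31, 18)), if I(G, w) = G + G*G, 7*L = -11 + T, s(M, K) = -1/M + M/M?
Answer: 1519/1816 ≈ 0.83645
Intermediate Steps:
T = 12 (T = 12*1 = 12)
s(M, K) = 1 - 1/M (s(M, K) = -1/M + 1 = 1 - 1/M)
L = ⅐ (L = (-11 + 12)/7 = (⅐)*1 = ⅐ ≈ 0.14286)
I(G, w) = G + G²
1/(I(L, 7) + s(-31, 18)) = 1/((1 + ⅐)/7 + (-1 - 31)/(-31)) = 1/((⅐)*(8/7) - 1/31*(-32)) = 1/(8/49 + 32/31) = 1/(1816/1519) = 1519/1816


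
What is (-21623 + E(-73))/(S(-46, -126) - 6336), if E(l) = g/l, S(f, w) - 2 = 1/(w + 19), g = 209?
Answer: 9936448/2910291 ≈ 3.4142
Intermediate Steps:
S(f, w) = 2 + 1/(19 + w) (S(f, w) = 2 + 1/(w + 19) = 2 + 1/(19 + w))
E(l) = 209/l
(-21623 + E(-73))/(S(-46, -126) - 6336) = (-21623 + 209/(-73))/((39 + 2*(-126))/(19 - 126) - 6336) = (-21623 + 209*(-1/73))/((39 - 252)/(-107) - 6336) = (-21623 - 209/73)/(-1/107*(-213) - 6336) = -1578688/(73*(213/107 - 6336)) = -1578688/(73*(-677739/107)) = -1578688/73*(-107/677739) = 9936448/2910291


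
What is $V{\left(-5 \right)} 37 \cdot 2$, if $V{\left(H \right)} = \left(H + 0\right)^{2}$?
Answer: $1850$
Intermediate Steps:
$V{\left(H \right)} = H^{2}$
$V{\left(-5 \right)} 37 \cdot 2 = \left(-5\right)^{2} \cdot 37 \cdot 2 = 25 \cdot 37 \cdot 2 = 925 \cdot 2 = 1850$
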